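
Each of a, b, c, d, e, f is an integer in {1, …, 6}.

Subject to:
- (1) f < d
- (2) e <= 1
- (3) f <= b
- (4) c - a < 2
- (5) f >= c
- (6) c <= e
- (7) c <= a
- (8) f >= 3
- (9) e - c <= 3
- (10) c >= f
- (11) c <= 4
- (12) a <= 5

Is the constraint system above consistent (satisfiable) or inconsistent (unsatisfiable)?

From constraints 8 and 10: c ≥ f and f ≥ 3, so c ≥ 3. From constraints 2 and 6: c ≤ e and e ≤ 1, so c ≤ 1. But 1 < 3, so no value of c works.

Unsatisfiable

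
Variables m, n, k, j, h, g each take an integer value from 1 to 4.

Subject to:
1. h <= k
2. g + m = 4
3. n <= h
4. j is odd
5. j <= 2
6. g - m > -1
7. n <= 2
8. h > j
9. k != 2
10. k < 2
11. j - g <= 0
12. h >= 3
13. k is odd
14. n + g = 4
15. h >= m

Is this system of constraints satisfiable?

Unsatisfiable

From constraints 1 and 12: k ≥ h and h ≥ 3, so k ≥ 3. From constraint 10: k ≤ 1. But 1 < 3, so no value of k works.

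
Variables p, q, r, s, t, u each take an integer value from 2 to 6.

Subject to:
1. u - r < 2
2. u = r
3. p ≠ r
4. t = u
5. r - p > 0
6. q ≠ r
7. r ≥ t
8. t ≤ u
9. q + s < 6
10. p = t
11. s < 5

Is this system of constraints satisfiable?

From constraints 2, 4, and 10, p = t = u = r, so p = r. But constraint 3 says p ≠ r. Contradiction.

Unsatisfiable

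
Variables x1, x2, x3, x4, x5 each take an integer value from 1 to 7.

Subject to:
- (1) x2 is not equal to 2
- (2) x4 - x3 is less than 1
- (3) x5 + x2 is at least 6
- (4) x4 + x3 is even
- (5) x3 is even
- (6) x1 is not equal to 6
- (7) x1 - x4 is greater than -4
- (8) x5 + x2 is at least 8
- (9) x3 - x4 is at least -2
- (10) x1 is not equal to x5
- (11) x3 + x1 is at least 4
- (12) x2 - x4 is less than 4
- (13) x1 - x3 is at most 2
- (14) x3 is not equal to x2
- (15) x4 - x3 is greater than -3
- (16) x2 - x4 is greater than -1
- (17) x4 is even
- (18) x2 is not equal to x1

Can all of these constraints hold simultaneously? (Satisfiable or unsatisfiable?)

Satisfiable

Setting (x1, x2, x3, x4, x5) = (3, 5, 4, 4, 4) satisfies everything: constraint 2: x4 - x3 = 0; constraint 3: x5 + x2 = 9, and the others follow.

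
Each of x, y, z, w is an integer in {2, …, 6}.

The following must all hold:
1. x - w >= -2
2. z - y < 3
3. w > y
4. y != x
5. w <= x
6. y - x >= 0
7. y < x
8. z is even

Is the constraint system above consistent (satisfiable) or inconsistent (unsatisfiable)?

Unsatisfiable

Constraints 3, 5, and 6 give x ≤ y, y < w, w ≤ x. Chaining: x ≤ y < w ≤ x, which forces x < x — impossible.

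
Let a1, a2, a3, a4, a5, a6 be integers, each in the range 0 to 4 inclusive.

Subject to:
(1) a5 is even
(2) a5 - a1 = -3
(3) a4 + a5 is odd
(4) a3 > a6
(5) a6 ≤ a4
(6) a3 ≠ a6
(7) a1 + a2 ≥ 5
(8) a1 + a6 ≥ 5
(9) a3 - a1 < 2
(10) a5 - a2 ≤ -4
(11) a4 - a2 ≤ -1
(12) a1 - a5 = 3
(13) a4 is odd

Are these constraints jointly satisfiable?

Take a1 = 3, a2 = 4, a3 = 4, a4 = 3, a5 = 0, a6 = 3. Then constraint 2: a5 - a1 = -3; constraint 7: a1 + a2 = 7, and every other listed constraint is also met.

Satisfiable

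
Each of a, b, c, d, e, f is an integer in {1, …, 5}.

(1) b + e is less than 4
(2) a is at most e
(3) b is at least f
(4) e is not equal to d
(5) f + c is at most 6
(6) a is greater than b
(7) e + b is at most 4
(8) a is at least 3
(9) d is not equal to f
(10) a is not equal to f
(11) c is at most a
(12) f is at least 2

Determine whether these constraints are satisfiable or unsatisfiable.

From constraints 2 and 8: e ≥ a ≥ 3. From constraints 3 and 12: b ≥ f ≥ 2. Hence e + b ≥ 5. But constraint 7 requires e + b ≤ 4, and 4 < 5. Contradiction.

Unsatisfiable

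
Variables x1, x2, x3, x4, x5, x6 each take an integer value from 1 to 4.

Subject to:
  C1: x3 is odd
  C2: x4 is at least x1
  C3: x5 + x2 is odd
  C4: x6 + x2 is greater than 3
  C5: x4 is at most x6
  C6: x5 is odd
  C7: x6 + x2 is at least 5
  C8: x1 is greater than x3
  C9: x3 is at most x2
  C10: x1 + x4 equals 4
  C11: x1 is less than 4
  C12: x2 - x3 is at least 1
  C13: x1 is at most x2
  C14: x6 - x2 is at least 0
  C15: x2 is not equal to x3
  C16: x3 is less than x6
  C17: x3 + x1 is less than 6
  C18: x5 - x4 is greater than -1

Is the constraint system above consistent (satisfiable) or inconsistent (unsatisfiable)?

One satisfying assignment is x1 = 2, x2 = 2, x3 = 1, x4 = 2, x5 = 3, x6 = 3.
For the less obvious constraints — constraint 4: x6 + x2 = 5; constraint 7: x6 + x2 = 5; constraint 10: x1 + x4 = 4 — and the others hold by inspection.

Satisfiable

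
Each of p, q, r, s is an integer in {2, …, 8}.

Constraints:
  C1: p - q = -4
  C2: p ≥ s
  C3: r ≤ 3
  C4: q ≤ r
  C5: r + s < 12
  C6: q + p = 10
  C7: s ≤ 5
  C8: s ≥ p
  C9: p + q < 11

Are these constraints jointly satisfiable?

Unsatisfiable

From constraints 3 and 4: q ≤ r ≤ 3. From constraints 7 and 8: p ≤ s ≤ 5. Hence q + p ≤ 8. But constraint 6 requires q + p = 10, and 10 > 8. Contradiction.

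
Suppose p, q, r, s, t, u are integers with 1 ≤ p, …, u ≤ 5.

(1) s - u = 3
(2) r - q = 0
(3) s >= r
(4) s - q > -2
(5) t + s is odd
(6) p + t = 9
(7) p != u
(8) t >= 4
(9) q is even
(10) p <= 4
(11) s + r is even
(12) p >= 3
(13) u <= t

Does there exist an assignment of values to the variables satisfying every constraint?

Satisfiable

One satisfying assignment is p = 4, q = 4, r = 4, s = 4, t = 5, u = 1.
For the less obvious constraints — constraint 1: s - u = 3; constraint 2: r - q = 0; constraint 4: s - q = 0 — and the others hold by inspection.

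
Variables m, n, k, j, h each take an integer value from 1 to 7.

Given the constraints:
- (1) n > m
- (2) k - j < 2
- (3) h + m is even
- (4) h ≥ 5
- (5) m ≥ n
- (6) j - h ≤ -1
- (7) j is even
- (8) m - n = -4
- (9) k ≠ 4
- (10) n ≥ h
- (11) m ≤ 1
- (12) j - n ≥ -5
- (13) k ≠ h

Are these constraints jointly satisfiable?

Unsatisfiable

From constraints 4 and 10: n ≥ h and h ≥ 5, so n ≥ 5. From constraints 5 and 11: n ≤ m and m ≤ 1, so n ≤ 1. But 1 < 5, so no value of n works.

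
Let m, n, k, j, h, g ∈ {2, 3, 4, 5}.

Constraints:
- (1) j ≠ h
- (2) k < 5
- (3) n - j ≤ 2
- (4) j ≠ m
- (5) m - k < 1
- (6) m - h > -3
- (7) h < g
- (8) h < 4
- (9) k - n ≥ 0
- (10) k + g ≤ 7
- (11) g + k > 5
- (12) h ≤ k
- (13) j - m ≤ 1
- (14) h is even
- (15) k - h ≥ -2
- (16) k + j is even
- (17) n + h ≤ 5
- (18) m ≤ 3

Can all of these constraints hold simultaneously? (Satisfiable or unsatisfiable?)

One satisfying assignment is m = 2, n = 2, k = 3, j = 3, h = 2, g = 3.
For the less obvious constraints — constraint 3: n - j = -1; constraint 5: m - k = -1; constraint 6: m - h = 0 — and the others hold by inspection.

Satisfiable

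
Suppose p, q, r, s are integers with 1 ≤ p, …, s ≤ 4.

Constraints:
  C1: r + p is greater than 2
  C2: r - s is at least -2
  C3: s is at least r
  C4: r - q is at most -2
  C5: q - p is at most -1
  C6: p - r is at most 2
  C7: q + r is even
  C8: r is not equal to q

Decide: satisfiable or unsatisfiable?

Constraints 4, 5, and 6 give q − r ≥ 2, r − p ≥ -2, p − q ≥ 1.
Adding all 3 inequalities: the left sides telescope to 0, and the right sides sum to 2 + (-2) + 1 = 1. So 0 ≥ 1, which is false.

Unsatisfiable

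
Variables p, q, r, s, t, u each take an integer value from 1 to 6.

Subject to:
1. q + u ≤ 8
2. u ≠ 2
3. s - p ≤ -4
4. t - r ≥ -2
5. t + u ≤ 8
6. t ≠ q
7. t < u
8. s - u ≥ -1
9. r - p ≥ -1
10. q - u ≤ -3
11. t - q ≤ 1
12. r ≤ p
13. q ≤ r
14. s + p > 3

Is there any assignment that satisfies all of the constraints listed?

Constraints 3, 4, 8, 9, 10, and 11 give u − q ≥ 3, q − t ≥ -1, t − r ≥ -2, r − p ≥ -1, p − s ≥ 4, s − u ≥ -1.
Adding all 6 inequalities: the left sides telescope to 0, and the right sides sum to 3 + (-1) + (-2) + (-1) + 4 + (-1) = 2. So 0 ≥ 2, which is false.

Unsatisfiable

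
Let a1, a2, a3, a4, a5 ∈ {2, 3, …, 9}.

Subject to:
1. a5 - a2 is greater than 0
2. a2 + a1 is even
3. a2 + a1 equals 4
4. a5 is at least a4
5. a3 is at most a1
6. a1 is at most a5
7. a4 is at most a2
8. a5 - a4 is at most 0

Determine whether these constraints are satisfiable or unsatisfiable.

Constraints 1, 7, and 8 give a5 ≤ a4, a4 ≤ a2, a2 < a5. Chaining: a5 ≤ a4 ≤ a2 < a5, which forces a5 < a5 — impossible.

Unsatisfiable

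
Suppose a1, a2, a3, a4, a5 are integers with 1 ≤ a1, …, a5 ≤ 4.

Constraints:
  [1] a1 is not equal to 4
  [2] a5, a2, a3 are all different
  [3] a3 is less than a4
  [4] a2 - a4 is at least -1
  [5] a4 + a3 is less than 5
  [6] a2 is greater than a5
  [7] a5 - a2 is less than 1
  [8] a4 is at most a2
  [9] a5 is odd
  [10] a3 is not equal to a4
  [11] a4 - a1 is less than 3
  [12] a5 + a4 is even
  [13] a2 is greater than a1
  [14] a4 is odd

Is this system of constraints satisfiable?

Satisfiable

Try a1 = 1, a2 = 4, a3 = 1, a4 = 3, a5 = 3.
Check constraint 4: a2 - a4 = 1; constraint 5: a4 + a3 = 4. The remaining constraints are straightforward to verify.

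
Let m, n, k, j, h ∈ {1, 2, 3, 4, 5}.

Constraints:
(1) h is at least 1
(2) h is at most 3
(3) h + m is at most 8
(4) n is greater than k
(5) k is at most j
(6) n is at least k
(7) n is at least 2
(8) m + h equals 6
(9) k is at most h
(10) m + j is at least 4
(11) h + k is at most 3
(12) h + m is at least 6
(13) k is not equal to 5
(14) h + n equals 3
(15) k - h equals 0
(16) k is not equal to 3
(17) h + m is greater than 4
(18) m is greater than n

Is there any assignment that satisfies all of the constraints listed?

Satisfiable

The assignment m = 5, n = 2, k = 1, j = 2, h = 1 works:
  constraint 3 holds since h + m = 6.
  constraint 8 holds since m + h = 6.
The rest check out directly.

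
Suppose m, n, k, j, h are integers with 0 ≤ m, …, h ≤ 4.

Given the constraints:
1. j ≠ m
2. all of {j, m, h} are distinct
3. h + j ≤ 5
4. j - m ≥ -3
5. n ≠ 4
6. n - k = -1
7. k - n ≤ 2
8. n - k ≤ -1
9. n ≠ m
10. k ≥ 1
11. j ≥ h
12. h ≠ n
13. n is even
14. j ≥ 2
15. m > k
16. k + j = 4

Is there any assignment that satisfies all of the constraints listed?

One satisfying assignment is m = 4, n = 0, k = 1, j = 3, h = 1.
For the less obvious constraints — constraint 3: h + j = 4; constraint 4: j - m = -1 — and the others hold by inspection.

Satisfiable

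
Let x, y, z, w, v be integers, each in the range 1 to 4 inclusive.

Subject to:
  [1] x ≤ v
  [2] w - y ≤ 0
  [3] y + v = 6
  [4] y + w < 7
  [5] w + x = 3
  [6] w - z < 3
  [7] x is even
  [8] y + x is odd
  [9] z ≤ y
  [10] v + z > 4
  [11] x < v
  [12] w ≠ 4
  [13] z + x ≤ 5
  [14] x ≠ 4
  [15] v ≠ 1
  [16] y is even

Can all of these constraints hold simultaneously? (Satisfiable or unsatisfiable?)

Unsatisfiable

Constraint 16 makes y even and constraint 7 makes x even, so y + x must be even. Constraint 8 says y + x is odd — contradiction.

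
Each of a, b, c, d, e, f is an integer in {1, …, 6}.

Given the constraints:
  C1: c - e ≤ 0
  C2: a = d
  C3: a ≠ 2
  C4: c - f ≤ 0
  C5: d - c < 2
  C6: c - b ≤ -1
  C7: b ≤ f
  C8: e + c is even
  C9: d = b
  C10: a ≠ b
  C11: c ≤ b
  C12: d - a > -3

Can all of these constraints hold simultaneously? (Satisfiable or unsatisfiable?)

Unsatisfiable

From constraints 2 and 9, a = d = b, so a = b. But constraint 10 says a ≠ b. Contradiction.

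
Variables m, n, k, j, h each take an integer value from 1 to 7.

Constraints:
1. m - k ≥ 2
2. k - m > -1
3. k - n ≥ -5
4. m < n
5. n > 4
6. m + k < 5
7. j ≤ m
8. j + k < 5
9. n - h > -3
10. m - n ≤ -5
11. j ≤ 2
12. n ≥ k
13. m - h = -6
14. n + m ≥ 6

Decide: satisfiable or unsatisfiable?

Constraints 1, 3, and 10 give k − n ≥ -5, n − m ≥ 5, m − k ≥ 2.
Adding all 3 inequalities: the left sides telescope to 0, and the right sides sum to (-5) + 5 + 2 = 2. So 0 ≥ 2, which is false.

Unsatisfiable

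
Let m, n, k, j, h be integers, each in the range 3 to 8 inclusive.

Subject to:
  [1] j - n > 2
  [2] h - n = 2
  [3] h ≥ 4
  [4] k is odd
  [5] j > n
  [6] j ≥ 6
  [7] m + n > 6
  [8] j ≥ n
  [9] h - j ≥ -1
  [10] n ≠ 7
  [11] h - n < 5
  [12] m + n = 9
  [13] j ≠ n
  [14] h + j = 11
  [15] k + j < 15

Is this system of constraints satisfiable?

Satisfiable

The assignment m = 6, n = 3, k = 7, j = 6, h = 5 works:
  constraint 1 holds since j - n = 3.
  constraint 2 holds since h - n = 2.
  constraint 7 holds since m + n = 9.
The rest check out directly.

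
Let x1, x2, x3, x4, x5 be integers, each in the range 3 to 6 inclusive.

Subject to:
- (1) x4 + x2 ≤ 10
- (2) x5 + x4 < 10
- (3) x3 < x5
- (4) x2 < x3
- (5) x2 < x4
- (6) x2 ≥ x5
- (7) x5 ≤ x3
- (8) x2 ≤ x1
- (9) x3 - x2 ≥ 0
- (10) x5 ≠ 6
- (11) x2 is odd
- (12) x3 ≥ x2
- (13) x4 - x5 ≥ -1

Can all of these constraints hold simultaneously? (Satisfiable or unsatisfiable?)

Constraints 3, 6, and 9 give x2 ≤ x3, x3 < x5, x5 ≤ x2. Chaining: x2 ≤ x3 < x5 ≤ x2, which forces x2 < x2 — impossible.

Unsatisfiable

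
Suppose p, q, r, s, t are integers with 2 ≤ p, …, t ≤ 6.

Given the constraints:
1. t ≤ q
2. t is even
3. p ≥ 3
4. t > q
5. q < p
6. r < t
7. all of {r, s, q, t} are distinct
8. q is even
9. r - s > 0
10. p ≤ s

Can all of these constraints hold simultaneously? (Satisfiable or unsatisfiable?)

Constraints 1, 5, 6, 9, and 10 give r < t, t ≤ q, q < p, p ≤ s, s < r. Chaining: r < t ≤ q < p ≤ s < r, which forces r < r — impossible.

Unsatisfiable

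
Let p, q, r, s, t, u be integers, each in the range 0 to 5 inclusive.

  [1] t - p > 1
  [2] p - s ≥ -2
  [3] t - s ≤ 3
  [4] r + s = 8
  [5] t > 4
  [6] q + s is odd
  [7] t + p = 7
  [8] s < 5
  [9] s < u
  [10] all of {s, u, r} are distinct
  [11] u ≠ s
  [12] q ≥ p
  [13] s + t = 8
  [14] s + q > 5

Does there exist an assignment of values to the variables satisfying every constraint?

Satisfiable

Setting (p, q, r, s, t, u) = (2, 4, 5, 3, 5, 4) satisfies everything: constraint 1: t - p = 3; constraint 2: p - s = -1, and the others follow.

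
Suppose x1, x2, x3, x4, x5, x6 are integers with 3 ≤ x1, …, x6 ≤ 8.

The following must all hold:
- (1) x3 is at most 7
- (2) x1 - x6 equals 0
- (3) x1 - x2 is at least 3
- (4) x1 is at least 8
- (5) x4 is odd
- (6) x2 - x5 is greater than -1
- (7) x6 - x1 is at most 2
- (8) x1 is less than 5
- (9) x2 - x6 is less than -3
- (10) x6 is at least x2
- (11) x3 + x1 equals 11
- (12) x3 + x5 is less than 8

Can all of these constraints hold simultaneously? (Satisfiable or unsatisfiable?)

From constraint 4: x1 ≥ 8. From constraint 8: x1 ≤ 4. But 4 < 8, so no value of x1 works.

Unsatisfiable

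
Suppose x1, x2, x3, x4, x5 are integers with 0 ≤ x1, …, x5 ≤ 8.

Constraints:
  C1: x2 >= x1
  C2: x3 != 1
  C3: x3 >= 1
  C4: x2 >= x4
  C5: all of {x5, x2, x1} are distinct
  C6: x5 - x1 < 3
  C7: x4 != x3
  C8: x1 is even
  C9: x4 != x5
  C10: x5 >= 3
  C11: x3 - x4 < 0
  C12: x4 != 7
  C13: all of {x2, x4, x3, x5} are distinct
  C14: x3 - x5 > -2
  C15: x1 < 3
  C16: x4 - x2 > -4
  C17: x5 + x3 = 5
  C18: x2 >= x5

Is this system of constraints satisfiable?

Satisfiable

One satisfying assignment is x1 = 2, x2 = 7, x3 = 2, x4 = 4, x5 = 3.
For the less obvious constraints — constraint 6: x5 - x1 = 1; constraint 11: x3 - x4 = -2; constraint 14: x3 - x5 = -1 — and the others hold by inspection.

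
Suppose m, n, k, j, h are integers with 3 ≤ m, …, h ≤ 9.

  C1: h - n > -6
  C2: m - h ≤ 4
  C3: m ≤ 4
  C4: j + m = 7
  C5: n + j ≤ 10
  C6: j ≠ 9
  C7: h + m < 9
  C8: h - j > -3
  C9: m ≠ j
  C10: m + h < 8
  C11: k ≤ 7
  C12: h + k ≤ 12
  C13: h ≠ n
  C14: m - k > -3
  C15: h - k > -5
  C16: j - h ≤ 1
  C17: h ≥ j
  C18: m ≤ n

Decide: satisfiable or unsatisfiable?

One satisfying assignment is m = 4, n = 7, k = 6, j = 3, h = 3.
For the less obvious constraints — constraint 1: h - n = -4; constraint 2: m - h = 1; constraint 4: j + m = 7 — and the others hold by inspection.

Satisfiable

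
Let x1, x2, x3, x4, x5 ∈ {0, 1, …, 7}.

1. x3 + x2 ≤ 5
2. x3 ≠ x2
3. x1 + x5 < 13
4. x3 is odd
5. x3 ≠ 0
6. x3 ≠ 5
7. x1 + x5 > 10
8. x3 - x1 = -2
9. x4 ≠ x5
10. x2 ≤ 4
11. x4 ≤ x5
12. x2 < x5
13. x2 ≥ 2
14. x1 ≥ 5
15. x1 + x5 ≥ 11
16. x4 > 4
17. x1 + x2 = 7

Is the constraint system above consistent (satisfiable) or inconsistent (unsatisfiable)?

Satisfiable

Setting (x1, x2, x3, x4, x5) = (5, 2, 3, 5, 7) satisfies everything: constraint 1: x3 + x2 = 5; constraint 3: x1 + x5 = 12, and the others follow.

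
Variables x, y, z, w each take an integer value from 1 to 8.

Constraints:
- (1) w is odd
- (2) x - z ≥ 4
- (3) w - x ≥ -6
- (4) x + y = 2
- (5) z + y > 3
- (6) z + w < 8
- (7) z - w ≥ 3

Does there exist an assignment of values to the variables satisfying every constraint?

Unsatisfiable

Constraints 2, 3, and 7 give x − z ≥ 4, z − w ≥ 3, w − x ≥ -6.
Adding all 3 inequalities: the left sides telescope to 0, and the right sides sum to 4 + 3 + (-6) = 1. So 0 ≥ 1, which is false.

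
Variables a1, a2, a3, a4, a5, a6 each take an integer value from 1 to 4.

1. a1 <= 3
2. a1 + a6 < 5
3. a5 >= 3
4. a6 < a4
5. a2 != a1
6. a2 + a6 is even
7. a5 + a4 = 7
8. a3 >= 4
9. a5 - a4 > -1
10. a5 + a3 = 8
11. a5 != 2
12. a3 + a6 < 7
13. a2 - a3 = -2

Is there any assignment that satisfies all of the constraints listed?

One satisfying assignment is a1 = 1, a2 = 2, a3 = 4, a4 = 3, a5 = 4, a6 = 2.
For the less obvious constraints — constraint 2: a1 + a6 = 3; constraint 7: a5 + a4 = 7; constraint 9: a5 - a4 = 1 — and the others hold by inspection.

Satisfiable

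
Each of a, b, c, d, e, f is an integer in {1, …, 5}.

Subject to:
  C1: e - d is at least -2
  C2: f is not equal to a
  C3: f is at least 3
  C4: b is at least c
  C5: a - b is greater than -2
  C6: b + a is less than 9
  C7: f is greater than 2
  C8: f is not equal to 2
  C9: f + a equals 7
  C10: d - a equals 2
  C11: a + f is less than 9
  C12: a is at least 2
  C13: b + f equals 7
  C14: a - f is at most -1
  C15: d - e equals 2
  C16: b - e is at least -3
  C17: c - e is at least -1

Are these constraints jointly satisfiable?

Take a = 3, b = 3, c = 3, d = 5, e = 3, f = 4. Then constraint 1: e - d = -2; constraint 5: a - b = 0; constraint 6: b + a = 6, and every other listed constraint is also met.

Satisfiable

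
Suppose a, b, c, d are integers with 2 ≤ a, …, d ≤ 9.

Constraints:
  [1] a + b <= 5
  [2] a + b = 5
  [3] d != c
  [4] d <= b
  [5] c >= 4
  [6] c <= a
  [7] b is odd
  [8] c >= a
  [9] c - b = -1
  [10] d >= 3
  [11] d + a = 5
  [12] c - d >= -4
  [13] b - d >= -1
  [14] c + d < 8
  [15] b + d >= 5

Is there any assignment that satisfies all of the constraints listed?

From constraints 5 and 6: a ≥ c ≥ 4. From constraints 4 and 10: b ≥ d ≥ 3. Hence a + b ≥ 7. But constraint 2 requires a + b = 5, and 5 < 7. Contradiction.

Unsatisfiable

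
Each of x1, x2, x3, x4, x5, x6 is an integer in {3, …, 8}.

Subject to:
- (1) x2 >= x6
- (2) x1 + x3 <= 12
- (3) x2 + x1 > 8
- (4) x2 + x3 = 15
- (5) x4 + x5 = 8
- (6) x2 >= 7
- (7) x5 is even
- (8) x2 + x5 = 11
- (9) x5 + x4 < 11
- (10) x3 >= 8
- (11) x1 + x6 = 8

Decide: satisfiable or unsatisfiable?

Satisfiable

Try x1 = 3, x2 = 7, x3 = 8, x4 = 4, x5 = 4, x6 = 5.
Check constraint 2: x1 + x3 = 11; constraint 3: x2 + x1 = 10. The remaining constraints are straightforward to verify.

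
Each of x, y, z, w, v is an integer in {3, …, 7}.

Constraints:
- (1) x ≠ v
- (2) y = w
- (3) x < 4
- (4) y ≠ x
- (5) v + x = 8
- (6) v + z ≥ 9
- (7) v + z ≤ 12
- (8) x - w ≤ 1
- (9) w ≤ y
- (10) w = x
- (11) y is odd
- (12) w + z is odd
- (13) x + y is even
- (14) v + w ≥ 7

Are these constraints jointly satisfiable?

From constraints 2 and 10, y = w = x, so y = x. But constraint 4 says y ≠ x. Contradiction.

Unsatisfiable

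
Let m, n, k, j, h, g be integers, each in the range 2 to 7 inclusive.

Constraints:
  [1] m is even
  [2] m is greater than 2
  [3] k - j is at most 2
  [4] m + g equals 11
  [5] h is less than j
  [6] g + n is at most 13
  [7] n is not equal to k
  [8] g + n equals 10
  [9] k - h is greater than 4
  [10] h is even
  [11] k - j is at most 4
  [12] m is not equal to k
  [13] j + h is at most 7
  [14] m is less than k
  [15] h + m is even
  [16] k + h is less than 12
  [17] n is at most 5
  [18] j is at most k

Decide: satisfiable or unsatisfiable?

Satisfiable

Try m = 4, n = 3, k = 7, j = 5, h = 2, g = 7.
Check constraint 3: k - j = 2; constraint 4: m + g = 11. The remaining constraints are straightforward to verify.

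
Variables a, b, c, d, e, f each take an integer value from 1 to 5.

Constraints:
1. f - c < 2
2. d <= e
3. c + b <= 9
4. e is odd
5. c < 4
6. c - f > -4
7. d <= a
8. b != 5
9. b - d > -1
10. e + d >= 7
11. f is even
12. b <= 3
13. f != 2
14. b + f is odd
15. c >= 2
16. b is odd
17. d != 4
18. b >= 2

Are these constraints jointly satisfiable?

Satisfiable

The assignment a = 3, b = 3, c = 3, d = 2, e = 5, f = 4 works:
  constraint 1 holds since f - c = 1.
  constraint 3 holds since c + b = 6.
The rest check out directly.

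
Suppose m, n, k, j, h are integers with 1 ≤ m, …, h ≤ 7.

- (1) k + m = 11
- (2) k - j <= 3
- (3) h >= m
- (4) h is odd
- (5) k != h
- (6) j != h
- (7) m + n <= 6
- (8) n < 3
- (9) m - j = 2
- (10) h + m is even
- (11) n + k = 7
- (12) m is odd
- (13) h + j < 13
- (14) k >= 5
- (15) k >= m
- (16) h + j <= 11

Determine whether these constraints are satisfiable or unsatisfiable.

Setting (m, n, k, j, h) = (5, 1, 6, 3, 7) satisfies everything: constraint 1: k + m = 11; constraint 2: k - j = 3; constraint 7: m + n = 6, and the others follow.

Satisfiable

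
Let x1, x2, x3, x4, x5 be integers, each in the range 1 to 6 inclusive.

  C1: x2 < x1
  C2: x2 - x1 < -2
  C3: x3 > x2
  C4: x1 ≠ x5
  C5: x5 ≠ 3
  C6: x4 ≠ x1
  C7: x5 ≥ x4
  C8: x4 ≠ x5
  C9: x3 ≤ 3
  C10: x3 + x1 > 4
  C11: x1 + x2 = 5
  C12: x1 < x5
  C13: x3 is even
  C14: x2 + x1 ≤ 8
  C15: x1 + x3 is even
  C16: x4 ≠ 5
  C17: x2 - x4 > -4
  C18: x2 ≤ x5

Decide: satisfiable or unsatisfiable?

Satisfiable

Try x1 = 4, x2 = 1, x3 = 2, x4 = 2, x5 = 6.
Check constraint 2: x2 - x1 = -3; constraint 10: x3 + x1 = 6. The remaining constraints are straightforward to verify.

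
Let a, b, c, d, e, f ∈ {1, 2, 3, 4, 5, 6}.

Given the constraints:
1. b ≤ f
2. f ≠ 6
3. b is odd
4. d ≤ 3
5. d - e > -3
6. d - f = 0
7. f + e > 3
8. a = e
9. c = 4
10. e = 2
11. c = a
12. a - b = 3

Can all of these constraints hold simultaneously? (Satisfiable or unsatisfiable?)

Unsatisfiable

Constraint 9 fixes c = 4 and constraint 10 fixes e = 2. Constraints 8 and 11 give c = a = e, so c = e. But 4 ≠ 2 — contradiction.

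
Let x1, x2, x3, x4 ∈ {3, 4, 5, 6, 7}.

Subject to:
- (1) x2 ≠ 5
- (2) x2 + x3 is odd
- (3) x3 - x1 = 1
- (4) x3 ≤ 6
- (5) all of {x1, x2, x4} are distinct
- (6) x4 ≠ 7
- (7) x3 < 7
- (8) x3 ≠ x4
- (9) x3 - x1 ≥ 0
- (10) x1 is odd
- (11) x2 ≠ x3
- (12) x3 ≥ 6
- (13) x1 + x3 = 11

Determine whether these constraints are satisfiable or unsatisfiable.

Try x1 = 5, x2 = 7, x3 = 6, x4 = 4.
Check constraint 3: x3 - x1 = 1; constraint 9: x3 - x1 = 1; constraint 13: x1 + x3 = 11. The remaining constraints are straightforward to verify.

Satisfiable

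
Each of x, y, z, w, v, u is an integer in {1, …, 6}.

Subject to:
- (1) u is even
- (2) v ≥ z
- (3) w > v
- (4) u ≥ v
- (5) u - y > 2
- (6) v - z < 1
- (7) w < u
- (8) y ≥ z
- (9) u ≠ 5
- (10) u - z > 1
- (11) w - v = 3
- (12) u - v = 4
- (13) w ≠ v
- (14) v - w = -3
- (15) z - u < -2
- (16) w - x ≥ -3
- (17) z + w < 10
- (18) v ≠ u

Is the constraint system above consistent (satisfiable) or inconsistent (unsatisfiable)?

One satisfying assignment is x = 6, y = 3, z = 2, w = 5, v = 2, u = 6.
For the less obvious constraints — constraint 5: u - y = 3; constraint 6: v - z = 0 — and the others hold by inspection.

Satisfiable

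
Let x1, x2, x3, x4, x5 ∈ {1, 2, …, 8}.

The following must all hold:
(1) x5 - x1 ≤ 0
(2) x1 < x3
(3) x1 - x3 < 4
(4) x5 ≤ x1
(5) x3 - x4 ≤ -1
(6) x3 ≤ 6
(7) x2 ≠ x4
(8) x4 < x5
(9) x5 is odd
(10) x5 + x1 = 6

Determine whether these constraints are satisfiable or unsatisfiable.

Unsatisfiable

Constraints 2, 4, 5, and 8 give x1 < x3, x3 < x4, x4 < x5, x5 ≤ x1. Chaining: x1 < x3 < x4 < x5 ≤ x1, which forces x1 < x1 — impossible.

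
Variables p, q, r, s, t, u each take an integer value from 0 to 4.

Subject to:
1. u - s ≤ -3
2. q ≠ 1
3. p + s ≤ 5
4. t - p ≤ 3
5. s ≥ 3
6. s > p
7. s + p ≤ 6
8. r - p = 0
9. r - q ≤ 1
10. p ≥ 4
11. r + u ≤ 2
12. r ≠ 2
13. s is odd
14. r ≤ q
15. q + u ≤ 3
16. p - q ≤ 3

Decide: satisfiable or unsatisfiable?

From constraint 10: p ≥ 4. From constraint 5: s ≥ 3. Hence p + s ≥ 7. But constraint 3 requires p + s ≤ 5, and 5 < 7. Contradiction.

Unsatisfiable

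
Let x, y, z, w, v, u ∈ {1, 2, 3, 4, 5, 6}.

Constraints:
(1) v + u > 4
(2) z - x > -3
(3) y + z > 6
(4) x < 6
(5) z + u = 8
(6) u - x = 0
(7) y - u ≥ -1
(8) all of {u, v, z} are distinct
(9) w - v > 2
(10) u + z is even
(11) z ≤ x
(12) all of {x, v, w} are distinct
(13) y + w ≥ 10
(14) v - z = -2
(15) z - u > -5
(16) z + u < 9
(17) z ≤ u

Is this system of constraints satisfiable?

One satisfying assignment is x = 5, y = 6, z = 3, w = 4, v = 1, u = 5.
For the less obvious constraints — constraint 1: v + u = 6; constraint 2: z - x = -2 — and the others hold by inspection.

Satisfiable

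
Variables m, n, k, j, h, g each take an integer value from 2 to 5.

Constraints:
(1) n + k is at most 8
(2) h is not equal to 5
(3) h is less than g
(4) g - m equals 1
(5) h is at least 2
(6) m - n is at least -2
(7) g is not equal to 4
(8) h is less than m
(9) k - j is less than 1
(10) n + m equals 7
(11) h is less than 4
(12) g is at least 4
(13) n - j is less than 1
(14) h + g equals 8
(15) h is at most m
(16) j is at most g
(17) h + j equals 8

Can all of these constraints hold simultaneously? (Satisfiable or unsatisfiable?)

Satisfiable

The assignment m = 4, n = 3, k = 3, j = 5, h = 3, g = 5 works:
  constraint 1 holds since n + k = 6.
  constraint 4 holds since g - m = 1.
  constraint 6 holds since m - n = 1.
The rest check out directly.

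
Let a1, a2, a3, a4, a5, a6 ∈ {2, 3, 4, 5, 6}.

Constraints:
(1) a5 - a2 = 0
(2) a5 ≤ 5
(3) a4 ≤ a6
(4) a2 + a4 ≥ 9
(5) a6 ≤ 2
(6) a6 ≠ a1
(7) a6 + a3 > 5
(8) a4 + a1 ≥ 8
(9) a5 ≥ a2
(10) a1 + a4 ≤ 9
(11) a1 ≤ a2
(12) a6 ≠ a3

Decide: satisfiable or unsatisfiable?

From constraints 2 and 9: a2 ≤ a5 ≤ 5. From constraints 3 and 5: a4 ≤ a6 ≤ 2. Hence a2 + a4 ≤ 7. But constraint 4 requires a2 + a4 ≥ 9, and 9 > 7. Contradiction.

Unsatisfiable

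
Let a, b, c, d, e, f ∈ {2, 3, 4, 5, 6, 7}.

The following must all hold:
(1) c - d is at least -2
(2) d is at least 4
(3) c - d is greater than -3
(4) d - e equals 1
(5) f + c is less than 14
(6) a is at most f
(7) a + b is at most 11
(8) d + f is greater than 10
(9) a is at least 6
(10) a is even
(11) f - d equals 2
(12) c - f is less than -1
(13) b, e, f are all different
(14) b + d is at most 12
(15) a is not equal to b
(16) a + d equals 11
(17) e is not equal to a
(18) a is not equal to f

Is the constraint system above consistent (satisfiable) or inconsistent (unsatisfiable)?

Take a = 6, b = 5, c = 4, d = 5, e = 4, f = 7. Then constraint 1: c - d = -1; constraint 3: c - d = -1; constraint 4: d - e = 1, and every other listed constraint is also met.

Satisfiable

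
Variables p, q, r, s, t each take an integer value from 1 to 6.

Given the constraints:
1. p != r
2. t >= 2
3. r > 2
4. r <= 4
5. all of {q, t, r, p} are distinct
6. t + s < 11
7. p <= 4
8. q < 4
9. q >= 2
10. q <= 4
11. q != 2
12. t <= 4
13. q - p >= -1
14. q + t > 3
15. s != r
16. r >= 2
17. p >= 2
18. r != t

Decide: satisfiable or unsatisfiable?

Unsatisfiable

Constraints 2, 4, 7, 9, 10, 12, 16, and 17 confine each of q, t, r, p to the 3 values {2, …, 4}.
Constraint 5 requires all 4 of them to be distinct, but only 3 values are available — impossible by the pigeonhole principle.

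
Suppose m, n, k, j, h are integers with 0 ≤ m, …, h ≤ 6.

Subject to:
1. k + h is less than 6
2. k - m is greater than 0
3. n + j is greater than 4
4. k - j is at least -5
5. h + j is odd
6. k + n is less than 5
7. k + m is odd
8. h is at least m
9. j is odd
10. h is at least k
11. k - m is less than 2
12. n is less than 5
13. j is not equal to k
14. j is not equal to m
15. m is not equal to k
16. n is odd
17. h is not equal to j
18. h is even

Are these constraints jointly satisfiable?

Satisfiable

Take m = 0, n = 1, k = 1, j = 5, h = 2. Then constraint 1: k + h = 3; constraint 2: k - m = 1; constraint 3: n + j = 6, and every other listed constraint is also met.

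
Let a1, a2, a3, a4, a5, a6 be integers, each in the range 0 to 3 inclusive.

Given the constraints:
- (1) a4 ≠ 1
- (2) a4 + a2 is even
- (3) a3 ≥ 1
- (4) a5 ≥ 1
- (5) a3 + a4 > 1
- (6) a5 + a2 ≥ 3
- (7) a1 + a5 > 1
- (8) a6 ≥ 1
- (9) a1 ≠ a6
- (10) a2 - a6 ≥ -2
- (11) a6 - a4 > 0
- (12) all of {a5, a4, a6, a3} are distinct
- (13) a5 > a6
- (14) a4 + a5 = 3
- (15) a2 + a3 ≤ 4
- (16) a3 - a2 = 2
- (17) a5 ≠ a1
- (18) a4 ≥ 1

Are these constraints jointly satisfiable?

Unsatisfiable

Constraints 3, 4, 8, and 18 confine each of a5, a4, a6, a3 to the 3 values {1, …, 3} (the domain already gives each ≤ 3).
Constraint 12 requires all 4 of them to be distinct, but only 3 values are available — impossible by the pigeonhole principle.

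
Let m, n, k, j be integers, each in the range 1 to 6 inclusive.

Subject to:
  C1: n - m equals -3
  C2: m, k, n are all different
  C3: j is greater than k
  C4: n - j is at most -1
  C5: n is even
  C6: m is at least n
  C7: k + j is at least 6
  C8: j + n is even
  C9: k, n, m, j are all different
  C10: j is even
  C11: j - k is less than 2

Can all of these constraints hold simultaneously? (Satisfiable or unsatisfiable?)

Try m = 5, n = 2, k = 3, j = 4.
Check constraint 1: n - m = -3; constraint 4: n - j = -2; constraint 7: k + j = 7. The remaining constraints are straightforward to verify.

Satisfiable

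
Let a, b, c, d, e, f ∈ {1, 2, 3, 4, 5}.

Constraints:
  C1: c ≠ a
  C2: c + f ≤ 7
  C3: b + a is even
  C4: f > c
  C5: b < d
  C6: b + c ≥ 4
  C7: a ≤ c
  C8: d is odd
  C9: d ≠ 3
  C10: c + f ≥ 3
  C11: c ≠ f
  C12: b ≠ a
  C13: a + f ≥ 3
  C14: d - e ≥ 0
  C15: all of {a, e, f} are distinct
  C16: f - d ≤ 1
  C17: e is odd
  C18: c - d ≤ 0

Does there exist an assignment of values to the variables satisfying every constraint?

Satisfiable

Try a = 1, b = 3, c = 2, d = 5, e = 5, f = 4.
Check constraint 2: c + f = 6; constraint 6: b + c = 5; constraint 10: c + f = 6. The remaining constraints are straightforward to verify.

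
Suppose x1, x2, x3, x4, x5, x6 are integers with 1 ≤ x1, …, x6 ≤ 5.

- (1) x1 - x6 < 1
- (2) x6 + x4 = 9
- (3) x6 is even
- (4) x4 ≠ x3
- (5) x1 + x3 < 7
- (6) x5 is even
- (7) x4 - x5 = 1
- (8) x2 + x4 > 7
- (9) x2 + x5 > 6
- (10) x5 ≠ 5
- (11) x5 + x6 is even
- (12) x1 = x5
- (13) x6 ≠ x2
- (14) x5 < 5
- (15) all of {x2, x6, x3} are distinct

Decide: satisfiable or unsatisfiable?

Try x1 = 4, x2 = 5, x3 = 1, x4 = 5, x5 = 4, x6 = 4.
Check constraint 1: x1 - x6 = 0; constraint 2: x6 + x4 = 9. The remaining constraints are straightforward to verify.

Satisfiable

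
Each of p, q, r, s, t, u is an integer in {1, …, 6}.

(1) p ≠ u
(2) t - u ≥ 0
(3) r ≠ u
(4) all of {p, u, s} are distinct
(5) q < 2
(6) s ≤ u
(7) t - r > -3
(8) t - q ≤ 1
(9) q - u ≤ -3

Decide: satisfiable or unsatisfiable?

Unsatisfiable

Constraints 2, 8, and 9 give q − t ≥ -1, t − u ≥ 0, u − q ≥ 3.
Adding all 3 inequalities: the left sides telescope to 0, and the right sides sum to (-1) + 0 + 3 = 2. So 0 ≥ 2, which is false.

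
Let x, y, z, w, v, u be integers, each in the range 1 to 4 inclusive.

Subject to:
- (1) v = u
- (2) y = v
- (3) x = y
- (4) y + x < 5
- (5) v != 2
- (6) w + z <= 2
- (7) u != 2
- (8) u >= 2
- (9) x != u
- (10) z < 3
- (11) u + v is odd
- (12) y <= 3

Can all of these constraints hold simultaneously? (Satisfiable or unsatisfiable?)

Unsatisfiable

From constraints 1, 2, and 3, x = y = v = u, so x = u. But constraint 9 says x ≠ u. Contradiction.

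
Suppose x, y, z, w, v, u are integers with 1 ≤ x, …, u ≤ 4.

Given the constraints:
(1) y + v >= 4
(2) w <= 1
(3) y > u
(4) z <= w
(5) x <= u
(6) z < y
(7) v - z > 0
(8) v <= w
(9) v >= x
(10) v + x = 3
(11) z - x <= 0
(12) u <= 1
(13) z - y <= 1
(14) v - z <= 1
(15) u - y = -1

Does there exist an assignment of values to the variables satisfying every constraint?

Unsatisfiable

From constraints 2 and 8: v ≤ w ≤ 1. From constraints 5 and 12: x ≤ u ≤ 1. Hence v + x ≤ 2. But constraint 10 requires v + x = 3, and 3 > 2. Contradiction.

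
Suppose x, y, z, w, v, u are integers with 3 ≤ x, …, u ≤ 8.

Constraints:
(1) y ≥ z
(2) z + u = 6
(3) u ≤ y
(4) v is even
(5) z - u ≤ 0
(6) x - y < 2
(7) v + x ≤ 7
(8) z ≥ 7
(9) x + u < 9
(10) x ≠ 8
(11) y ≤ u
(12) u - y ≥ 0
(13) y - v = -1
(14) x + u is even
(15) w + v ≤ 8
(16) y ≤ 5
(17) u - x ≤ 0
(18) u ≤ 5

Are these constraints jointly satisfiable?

From constraint 8: z ≥ 7. From constraints 1 and 16: z ≤ y and y ≤ 5, so z ≤ 5. But 5 < 7, so no value of z works.

Unsatisfiable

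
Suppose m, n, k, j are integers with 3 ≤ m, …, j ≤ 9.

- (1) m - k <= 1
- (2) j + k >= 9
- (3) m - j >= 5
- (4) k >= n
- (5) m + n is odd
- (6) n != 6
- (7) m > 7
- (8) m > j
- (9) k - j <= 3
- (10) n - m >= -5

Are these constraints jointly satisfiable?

Constraints 1, 3, and 9 give m − j ≥ 5, j − k ≥ -3, k − m ≥ -1.
Adding all 3 inequalities: the left sides telescope to 0, and the right sides sum to 5 + (-3) + (-1) = 1. So 0 ≥ 1, which is false.

Unsatisfiable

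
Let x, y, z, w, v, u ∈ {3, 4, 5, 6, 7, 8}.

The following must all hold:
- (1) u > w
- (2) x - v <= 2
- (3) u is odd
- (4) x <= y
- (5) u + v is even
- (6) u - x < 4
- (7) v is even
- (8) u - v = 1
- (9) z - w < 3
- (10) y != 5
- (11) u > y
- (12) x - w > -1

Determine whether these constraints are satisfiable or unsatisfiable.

Constraint 3 makes u odd and constraint 7 makes v even, so u + v must be odd. Constraint 5 says u + v is even — contradiction.

Unsatisfiable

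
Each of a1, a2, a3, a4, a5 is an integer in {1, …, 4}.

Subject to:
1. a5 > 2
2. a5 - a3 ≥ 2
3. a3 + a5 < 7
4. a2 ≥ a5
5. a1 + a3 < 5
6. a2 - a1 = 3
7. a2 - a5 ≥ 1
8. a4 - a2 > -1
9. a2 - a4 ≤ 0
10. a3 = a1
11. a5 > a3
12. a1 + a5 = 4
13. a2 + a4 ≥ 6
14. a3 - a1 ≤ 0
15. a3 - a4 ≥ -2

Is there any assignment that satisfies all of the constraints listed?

Constraints 2, 7, 9, and 15 give a3 − a4 ≥ -2, a4 − a2 ≥ 0, a2 − a5 ≥ 1, a5 − a3 ≥ 2.
Adding all 4 inequalities: the left sides telescope to 0, and the right sides sum to (-2) + 0 + 1 + 2 = 1. So 0 ≥ 1, which is false.

Unsatisfiable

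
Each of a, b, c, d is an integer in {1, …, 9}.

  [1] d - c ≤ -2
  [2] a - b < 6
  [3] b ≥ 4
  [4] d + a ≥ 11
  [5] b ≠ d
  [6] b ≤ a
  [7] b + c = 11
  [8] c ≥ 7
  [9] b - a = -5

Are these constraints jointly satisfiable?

Satisfiable

Setting (a, b, c, d) = (9, 4, 7, 3) satisfies everything: constraint 1: d - c = -4; constraint 2: a - b = 5; constraint 4: d + a = 12, and the others follow.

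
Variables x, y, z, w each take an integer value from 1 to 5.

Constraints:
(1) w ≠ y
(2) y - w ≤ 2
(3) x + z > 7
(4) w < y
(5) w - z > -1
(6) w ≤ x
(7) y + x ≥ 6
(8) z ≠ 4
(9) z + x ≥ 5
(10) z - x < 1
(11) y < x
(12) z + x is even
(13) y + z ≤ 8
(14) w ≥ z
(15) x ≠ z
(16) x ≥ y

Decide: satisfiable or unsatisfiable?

Satisfiable

One satisfying assignment is x = 5, y = 4, z = 3, w = 3.
For the less obvious constraints — constraint 2: y - w = 1; constraint 3: x + z = 8 — and the others hold by inspection.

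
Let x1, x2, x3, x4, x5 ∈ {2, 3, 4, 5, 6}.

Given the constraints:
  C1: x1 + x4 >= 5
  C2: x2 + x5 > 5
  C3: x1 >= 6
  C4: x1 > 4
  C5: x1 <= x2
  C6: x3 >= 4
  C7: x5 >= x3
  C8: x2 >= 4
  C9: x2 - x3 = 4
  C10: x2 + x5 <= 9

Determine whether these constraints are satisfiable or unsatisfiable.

From constraints 3 and 5: x2 ≥ x1 ≥ 6. From constraints 6 and 7: x5 ≥ x3 ≥ 4. Hence x2 + x5 ≥ 10. But constraint 10 requires x2 + x5 ≤ 9, and 9 < 10. Contradiction.

Unsatisfiable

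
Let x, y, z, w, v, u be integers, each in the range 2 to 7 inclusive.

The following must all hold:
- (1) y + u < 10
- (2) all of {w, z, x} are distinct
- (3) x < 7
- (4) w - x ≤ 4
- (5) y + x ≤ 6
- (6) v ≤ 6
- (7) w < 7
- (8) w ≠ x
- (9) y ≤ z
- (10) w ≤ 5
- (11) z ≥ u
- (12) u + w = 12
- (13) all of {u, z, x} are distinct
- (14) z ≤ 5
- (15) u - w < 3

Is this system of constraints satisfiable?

Unsatisfiable

From constraints 11 and 14: u ≤ z ≤ 5. From constraint 10: w ≤ 5. Hence u + w ≤ 10. But constraint 12 requires u + w = 12, and 12 > 10. Contradiction.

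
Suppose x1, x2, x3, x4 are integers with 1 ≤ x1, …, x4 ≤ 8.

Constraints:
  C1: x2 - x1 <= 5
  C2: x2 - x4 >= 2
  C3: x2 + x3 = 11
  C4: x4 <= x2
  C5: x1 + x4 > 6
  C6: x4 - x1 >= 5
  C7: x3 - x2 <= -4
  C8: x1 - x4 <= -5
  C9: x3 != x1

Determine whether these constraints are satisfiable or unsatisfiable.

Constraints 1, 2, and 8 give x1 − x2 ≥ -5, x2 − x4 ≥ 2, x4 − x1 ≥ 5.
Adding all 3 inequalities: the left sides telescope to 0, and the right sides sum to (-5) + 2 + 5 = 2. So 0 ≥ 2, which is false.

Unsatisfiable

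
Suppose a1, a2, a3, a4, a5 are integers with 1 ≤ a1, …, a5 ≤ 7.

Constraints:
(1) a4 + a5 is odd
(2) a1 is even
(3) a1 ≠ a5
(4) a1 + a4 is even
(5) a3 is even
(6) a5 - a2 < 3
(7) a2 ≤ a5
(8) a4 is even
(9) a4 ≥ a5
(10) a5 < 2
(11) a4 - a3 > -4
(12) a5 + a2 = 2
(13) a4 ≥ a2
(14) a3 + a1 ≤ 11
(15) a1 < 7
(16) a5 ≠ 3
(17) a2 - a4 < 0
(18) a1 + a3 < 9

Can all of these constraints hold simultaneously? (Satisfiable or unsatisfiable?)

Satisfiable

Setting (a1, a2, a3, a4, a5) = (4, 1, 4, 2, 1) satisfies everything: constraint 6: a5 - a2 = 0; constraint 11: a4 - a3 = -2; constraint 12: a5 + a2 = 2, and the others follow.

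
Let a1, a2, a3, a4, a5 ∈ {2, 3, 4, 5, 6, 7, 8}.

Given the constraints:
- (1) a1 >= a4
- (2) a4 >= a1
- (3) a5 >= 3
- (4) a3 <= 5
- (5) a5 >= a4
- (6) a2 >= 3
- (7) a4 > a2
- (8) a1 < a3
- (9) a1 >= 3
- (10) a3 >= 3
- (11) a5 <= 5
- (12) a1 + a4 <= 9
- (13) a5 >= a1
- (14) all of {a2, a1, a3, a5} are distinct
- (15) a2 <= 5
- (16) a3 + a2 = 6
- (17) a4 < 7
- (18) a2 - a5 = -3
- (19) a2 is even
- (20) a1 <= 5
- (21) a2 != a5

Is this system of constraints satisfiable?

Constraints 3, 4, 6, 9, 10, 11, 15, and 20 confine each of a2, a1, a3, a5 to the 3 values {3, …, 5}.
Constraint 14 requires all 4 of them to be distinct, but only 3 values are available — impossible by the pigeonhole principle.

Unsatisfiable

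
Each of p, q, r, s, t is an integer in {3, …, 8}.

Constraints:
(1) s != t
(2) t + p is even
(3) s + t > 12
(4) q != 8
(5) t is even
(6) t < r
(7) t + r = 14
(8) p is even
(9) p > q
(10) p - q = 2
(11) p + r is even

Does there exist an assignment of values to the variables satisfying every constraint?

One satisfying assignment is p = 6, q = 4, r = 8, s = 8, t = 6.
For the less obvious constraints — constraint 3: s + t = 14; constraint 7: t + r = 14 — and the others hold by inspection.

Satisfiable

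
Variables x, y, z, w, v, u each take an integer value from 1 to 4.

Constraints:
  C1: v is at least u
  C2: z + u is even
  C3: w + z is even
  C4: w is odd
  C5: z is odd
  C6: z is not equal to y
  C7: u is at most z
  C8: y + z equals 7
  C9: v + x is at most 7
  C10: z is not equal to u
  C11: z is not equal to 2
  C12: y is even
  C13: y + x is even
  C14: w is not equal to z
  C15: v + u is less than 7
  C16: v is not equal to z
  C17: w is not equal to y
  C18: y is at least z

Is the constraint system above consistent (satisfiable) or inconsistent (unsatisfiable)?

Satisfiable

One satisfying assignment is x = 2, y = 4, z = 3, w = 1, v = 4, u = 1.
For the less obvious constraints — constraint 8: y + z = 7; constraint 9: v + x = 6 — and the others hold by inspection.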